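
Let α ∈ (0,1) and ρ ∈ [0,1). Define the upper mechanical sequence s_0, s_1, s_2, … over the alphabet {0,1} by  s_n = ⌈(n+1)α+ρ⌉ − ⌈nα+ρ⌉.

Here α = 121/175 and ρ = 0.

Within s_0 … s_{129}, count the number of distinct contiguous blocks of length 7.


t_n = ⌈(n·121)/175⌉ for n = 0 … 130:
  n=0…9: ⌈0/175⌉=0 ⌈121/175⌉=1 ⌈242/175⌉=2 ⌈363/175⌉=3 ⌈484/175⌉=3 ⌈605/175⌉=4 ⌈726/175⌉=5 ⌈847/175⌉=5 ⌈968/175⌉=6 ⌈1089/175⌉=7
  n=10…19: ⌈1210/175⌉=7 ⌈1331/175⌉=8 ⌈1452/175⌉=9 ⌈1573/175⌉=9 ⌈1694/175⌉=10 ⌈1815/175⌉=11 ⌈1936/175⌉=12 ⌈2057/175⌉=12 ⌈2178/175⌉=13 ⌈2299/175⌉=14
  n=20…29: ⌈2420/175⌉=14 ⌈2541/175⌉=15 ⌈2662/175⌉=16 ⌈2783/175⌉=16 ⌈2904/175⌉=17 ⌈3025/175⌉=18 ⌈3146/175⌉=18 ⌈3267/175⌉=19 ⌈3388/175⌉=20 ⌈3509/175⌉=21
  n=30…39: ⌈3630/175⌉=21 ⌈3751/175⌉=22 ⌈3872/175⌉=23 ⌈3993/175⌉=23 ⌈4114/175⌉=24 ⌈4235/175⌉=25 ⌈4356/175⌉=25 ⌈4477/175⌉=26 ⌈4598/175⌉=27 ⌈4719/175⌉=27
  n=40…49: ⌈4840/175⌉=28 ⌈4961/175⌉=29 ⌈5082/175⌉=30 ⌈5203/175⌉=30 ⌈5324/175⌉=31 ⌈5445/175⌉=32 ⌈5566/175⌉=32 ⌈5687/175⌉=33 ⌈5808/175⌉=34 ⌈5929/175⌉=34
  n=50…59: ⌈6050/175⌉=35 ⌈6171/175⌉=36 ⌈6292/175⌉=36 ⌈6413/175⌉=37 ⌈6534/175⌉=38 ⌈6655/175⌉=39 ⌈6776/175⌉=39 ⌈6897/175⌉=40 ⌈7018/175⌉=41 ⌈7139/175⌉=41
  n=60…69: ⌈7260/175⌉=42 ⌈7381/175⌉=43 ⌈7502/175⌉=43 ⌈7623/175⌉=44 ⌈7744/175⌉=45 ⌈7865/175⌉=45 ⌈7986/175⌉=46 ⌈8107/175⌉=47 ⌈8228/175⌉=48 ⌈8349/175⌉=48
  n=70…79: ⌈8470/175⌉=49 ⌈8591/175⌉=50 ⌈8712/175⌉=50 ⌈8833/175⌉=51 ⌈8954/175⌉=52 ⌈9075/175⌉=52 ⌈9196/175⌉=53 ⌈9317/175⌉=54 ⌈9438/175⌉=54 ⌈9559/175⌉=55
  n=80…89: ⌈9680/175⌉=56 ⌈9801/175⌉=57 ⌈9922/175⌉=57 ⌈10043/175⌉=58 ⌈10164/175⌉=59 ⌈10285/175⌉=59 ⌈10406/175⌉=60 ⌈10527/175⌉=61 ⌈10648/175⌉=61 ⌈10769/175⌉=62
  n=90…99: ⌈10890/175⌉=63 ⌈11011/175⌉=63 ⌈11132/175⌉=64 ⌈11253/175⌉=65 ⌈11374/175⌉=65 ⌈11495/175⌉=66 ⌈11616/175⌉=67 ⌈11737/175⌉=68 ⌈11858/175⌉=68 ⌈11979/175⌉=69
  n=100…109: ⌈12100/175⌉=70 ⌈12221/175⌉=70 ⌈12342/175⌉=71 ⌈12463/175⌉=72 ⌈12584/175⌉=72 ⌈12705/175⌉=73 ⌈12826/175⌉=74 ⌈12947/175⌉=74 ⌈13068/175⌉=75 ⌈13189/175⌉=76
  n=110…119: ⌈13310/175⌉=77 ⌈13431/175⌉=77 ⌈13552/175⌉=78 ⌈13673/175⌉=79 ⌈13794/175⌉=79 ⌈13915/175⌉=80 ⌈14036/175⌉=81 ⌈14157/175⌉=81 ⌈14278/175⌉=82 ⌈14399/175⌉=83
  n=120…129: ⌈14520/175⌉=83 ⌈14641/175⌉=84 ⌈14762/175⌉=85 ⌈14883/175⌉=86 ⌈15004/175⌉=86 ⌈15125/175⌉=87 ⌈15246/175⌉=88 ⌈15367/175⌉=88 ⌈15488/175⌉=89 ⌈15609/175⌉=90
  n=130: ⌈15730/175⌉=90
s_n = t_(n+1) − t_n for n = 0 … 129 gives
prefix = 1110110110110111011011011011101101101101110110110110111011011011011101101101101110110110110110111011011011011101101101101110110110
slide a length-7 window over [0..6] … [123..129] (124 windows); first occurrence of each distinct factor:
  [  0..  6] 1110110
  [  1..  7] 1101101
  [  2..  8] 1011011
  [  3..  9] 0110110
  [  9.. 15] 0110111
  [ 10.. 16] 1101110
  [ 11.. 17] 1011101
  [ 12.. 18] 0111011
  (the other 116 windows repeat one of these)
distinct factors: {0110110, 0110111, 0111011, 1011011, 1011101, 1101101, 1101110, 1110110}
count = 8  (Sturmian bound for length 7 is 8)

8


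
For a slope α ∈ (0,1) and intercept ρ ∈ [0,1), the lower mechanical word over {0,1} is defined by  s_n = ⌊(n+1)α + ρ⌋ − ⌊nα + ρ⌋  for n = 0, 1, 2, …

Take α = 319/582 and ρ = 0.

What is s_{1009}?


0

(n+1)α + ρ = (1010·319) / 582 = 322190/582
nα + ρ     = (1009·319) / 582 = 321871/582
⌊322190/582⌋ = 553,  ⌊321871/582⌋ = 553
s_{1009} = 553 − 553 = 0


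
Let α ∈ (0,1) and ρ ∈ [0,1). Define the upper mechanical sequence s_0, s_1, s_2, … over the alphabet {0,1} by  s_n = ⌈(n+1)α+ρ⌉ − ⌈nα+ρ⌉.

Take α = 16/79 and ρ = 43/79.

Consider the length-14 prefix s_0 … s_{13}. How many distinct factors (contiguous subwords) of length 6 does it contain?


5

t_n = ⌈(n·16+43)/79⌉ for n = 0 … 14:
  n=0…9: ⌈43/79⌉=1 ⌈59/79⌉=1 ⌈75/79⌉=1 ⌈91/79⌉=2 ⌈107/79⌉=2 ⌈123/79⌉=2 ⌈139/79⌉=2 ⌈155/79⌉=2 ⌈171/79⌉=3 ⌈187/79⌉=3
  n=10…14: ⌈203/79⌉=3 ⌈219/79⌉=3 ⌈235/79⌉=3 ⌈251/79⌉=4 ⌈267/79⌉=4
s_n = t_(n+1) − t_n for n = 0 … 13 gives
prefix = 00100001000010
slide a length-6 window over [0..5] … [8..13] (9 windows); first occurrence of each distinct factor:
  [  0..  5] 001000
  [  1..  6] 010000
  [  2..  7] 100001
  [  3..  8] 000010
  [  4..  9] 000100
  (the other 4 windows repeat one of these)
distinct factors: {000010, 000100, 001000, 010000, 100001}
count = 5  (Sturmian bound for length 6 is 7)


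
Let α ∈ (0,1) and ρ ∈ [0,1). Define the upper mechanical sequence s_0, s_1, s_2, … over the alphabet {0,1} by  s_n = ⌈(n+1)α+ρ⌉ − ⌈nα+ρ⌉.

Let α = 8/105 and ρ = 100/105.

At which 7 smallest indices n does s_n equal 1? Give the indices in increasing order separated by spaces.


0 13 26 40 53 66 79

n=0: ⌈108/105⌉−⌈100/105⌉ = 2−1 = 1  ← one
n=1: ⌈116/105⌉−⌈108/105⌉ = 2−2 = 0
n=2: ⌈124/105⌉−⌈116/105⌉ = 2−2 = 0
  …
n=13: ⌈212/105⌉−⌈204/105⌉ = 3−2 = 1  ← one
n=14: ⌈220/105⌉−⌈212/105⌉ = 3−3 = 0
n=15: ⌈228/105⌉−⌈220/105⌉ = 3−3 = 0
  …
n=26: ⌈316/105⌉−⌈308/105⌉ = 4−3 = 1  ← one
n=27: ⌈324/105⌉−⌈316/105⌉ = 4−4 = 0
n=28: ⌈332/105⌉−⌈324/105⌉ = 4−4 = 0
  …
n=40: ⌈428/105⌉−⌈420/105⌉ = 5−4 = 1  ← one
n=41: ⌈436/105⌉−⌈428/105⌉ = 5−5 = 0
n=42: ⌈444/105⌉−⌈436/105⌉ = 5−5 = 0
  …
n=53: ⌈532/105⌉−⌈524/105⌉ = 6−5 = 1  ← one
n=54: ⌈540/105⌉−⌈532/105⌉ = 6−6 = 0
n=55: ⌈548/105⌉−⌈540/105⌉ = 6−6 = 0
  …
n=66: ⌈636/105⌉−⌈628/105⌉ = 7−6 = 1  ← one
n=67: ⌈644/105⌉−⌈636/105⌉ = 7−7 = 0
n=68: ⌈652/105⌉−⌈644/105⌉ = 7−7 = 0
  …
n=79: ⌈740/105⌉−⌈732/105⌉ = 8−7 = 1  ← one
positions of the first 7 ones: 0 13 26 40 53 66 79


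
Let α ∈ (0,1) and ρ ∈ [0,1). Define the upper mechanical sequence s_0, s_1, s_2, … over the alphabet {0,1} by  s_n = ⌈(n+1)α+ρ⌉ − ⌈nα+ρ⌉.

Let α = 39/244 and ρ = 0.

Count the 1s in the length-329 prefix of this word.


53

#1s = Σ_{n=0}^{328} s_n = Σ_{n=0}^{328} (⌈(n+1)α+ρ⌉ − ⌈nα+ρ⌉)
the sum telescopes: every ⌈nα+ρ⌉ with 0 < n < 329 appears once with + and once with −, leaving ⌈329α+ρ⌉ − ⌈0·α+ρ⌉
329α + ρ = (329·39) / 244 = 12831/244
ρ = 0/244
⌈12831/244⌉ = 53,  ⌈0/244⌉ = 0
#1s = 53 − 0 = 53


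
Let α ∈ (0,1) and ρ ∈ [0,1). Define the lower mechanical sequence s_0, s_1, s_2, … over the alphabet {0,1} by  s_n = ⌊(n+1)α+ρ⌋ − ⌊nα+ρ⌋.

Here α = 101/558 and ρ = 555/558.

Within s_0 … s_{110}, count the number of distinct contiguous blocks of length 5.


6

t_n = ⌊(n·101+555)/558⌋ for n = 0 … 111:
  n=0…9: ⌊555/558⌋=0 ⌊656/558⌋=1 ⌊757/558⌋=1 ⌊858/558⌋=1 ⌊959/558⌋=1 ⌊1060/558⌋=1 ⌊1161/558⌋=2 ⌊1262/558⌋=2 ⌊1363/558⌋=2 ⌊1464/558⌋=2
  n=10…19: ⌊1565/558⌋=2 ⌊1666/558⌋=2 ⌊1767/558⌋=3 ⌊1868/558⌋=3 ⌊1969/558⌋=3 ⌊2070/558⌋=3 ⌊2171/558⌋=3 ⌊2272/558⌋=4 ⌊2373/558⌋=4 ⌊2474/558⌋=4
  n=20…29: ⌊2575/558⌋=4 ⌊2676/558⌋=4 ⌊2777/558⌋=4 ⌊2878/558⌋=5 ⌊2979/558⌋=5 ⌊3080/558⌋=5 ⌊3181/558⌋=5 ⌊3282/558⌋=5 ⌊3383/558⌋=6 ⌊3484/558⌋=6
  n=30…39: ⌊3585/558⌋=6 ⌊3686/558⌋=6 ⌊3787/558⌋=6 ⌊3888/558⌋=6 ⌊3989/558⌋=7 ⌊4090/558⌋=7 ⌊4191/558⌋=7 ⌊4292/558⌋=7 ⌊4393/558⌋=7 ⌊4494/558⌋=8
  n=40…49: ⌊4595/558⌋=8 ⌊4696/558⌋=8 ⌊4797/558⌋=8 ⌊4898/558⌋=8 ⌊4999/558⌋=8 ⌊5100/558⌋=9 ⌊5201/558⌋=9 ⌊5302/558⌋=9 ⌊5403/558⌋=9 ⌊5504/558⌋=9
  n=50…59: ⌊5605/558⌋=10 ⌊5706/558⌋=10 ⌊5807/558⌋=10 ⌊5908/558⌋=10 ⌊6009/558⌋=10 ⌊6110/558⌋=10 ⌊6211/558⌋=11 ⌊6312/558⌋=11 ⌊6413/558⌋=11 ⌊6514/558⌋=11
  n=60…69: ⌊6615/558⌋=11 ⌊6716/558⌋=12 ⌊6817/558⌋=12 ⌊6918/558⌋=12 ⌊7019/558⌋=12 ⌊7120/558⌋=12 ⌊7221/558⌋=12 ⌊7322/558⌋=13 ⌊7423/558⌋=13 ⌊7524/558⌋=13
  n=70…79: ⌊7625/558⌋=13 ⌊7726/558⌋=13 ⌊7827/558⌋=14 ⌊7928/558⌋=14 ⌊8029/558⌋=14 ⌊8130/558⌋=14 ⌊8231/558⌋=14 ⌊8332/558⌋=14 ⌊8433/558⌋=15 ⌊8534/558⌋=15
  n=80…89: ⌊8635/558⌋=15 ⌊8736/558⌋=15 ⌊8837/558⌋=15 ⌊8938/558⌋=16 ⌊9039/558⌋=16 ⌊9140/558⌋=16 ⌊9241/558⌋=16 ⌊9342/558⌋=16 ⌊9443/558⌋=16 ⌊9544/558⌋=17
  n=90…99: ⌊9645/558⌋=17 ⌊9746/558⌋=17 ⌊9847/558⌋=17 ⌊9948/558⌋=17 ⌊10049/558⌋=18 ⌊10150/558⌋=18 ⌊10251/558⌋=18 ⌊10352/558⌋=18 ⌊10453/558⌋=18 ⌊10554/558⌋=18
  n=100…109: ⌊10655/558⌋=19 ⌊10756/558⌋=19 ⌊10857/558⌋=19 ⌊10958/558⌋=19 ⌊11059/558⌋=19 ⌊11160/558⌋=20 ⌊11261/558⌋=20 ⌊11362/558⌋=20 ⌊11463/558⌋=20 ⌊11564/558⌋=20
  n=110…111: ⌊11665/558⌋=20 ⌊11766/558⌋=21
s_n = t_(n+1) − t_n for n = 0 … 110 gives
prefix = 100001000001000010000010000100000100001000001000010000010000100000100001000001000010000010000100000100001000001
slide a length-5 window over [0..4] … [106..110] (107 windows); first occurrence of each distinct factor:
  [  0..  4] 10000
  [  1..  5] 00001
  [  2..  6] 00010
  [  3..  7] 00100
  [  4..  8] 01000
  [  6.. 10] 00000
  (the other 101 windows repeat one of these)
distinct factors: {00000, 00001, 00010, 00100, 01000, 10000}
count = 6  (Sturmian bound for length 5 is 6)


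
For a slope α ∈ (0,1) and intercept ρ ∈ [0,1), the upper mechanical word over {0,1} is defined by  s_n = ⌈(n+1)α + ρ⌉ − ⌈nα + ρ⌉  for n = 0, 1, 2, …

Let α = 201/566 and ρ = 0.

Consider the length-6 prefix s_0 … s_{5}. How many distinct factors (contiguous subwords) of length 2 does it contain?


3

t_n = ⌈(n·201)/566⌉ for n = 0 … 6:
  n=0…6: ⌈0/566⌉=0 ⌈201/566⌉=1 ⌈402/566⌉=1 ⌈603/566⌉=2 ⌈804/566⌉=2 ⌈1005/566⌉=2 ⌈1206/566⌉=3
s_n = t_(n+1) − t_n for n = 0 … 5 gives
prefix = 101001
slide a length-2 window over [0..1] … [4..5] (5 windows); first occurrence of each distinct factor:
  [  0..  1] 10
  [  1..  2] 01
  [  3..  4] 00
  (the other 2 windows repeat one of these)
distinct factors: {00, 01, 10}
count = 3  (Sturmian bound for length 2 is 3)


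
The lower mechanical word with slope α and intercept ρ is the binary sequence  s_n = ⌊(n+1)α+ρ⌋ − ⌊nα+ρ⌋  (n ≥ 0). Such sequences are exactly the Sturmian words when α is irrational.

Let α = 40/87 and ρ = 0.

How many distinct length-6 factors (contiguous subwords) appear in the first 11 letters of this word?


3

t_n = ⌊(n·40)/87⌋ for n = 0 … 11:
  n=0…9: ⌊0/87⌋=0 ⌊40/87⌋=0 ⌊80/87⌋=0 ⌊120/87⌋=1 ⌊160/87⌋=1 ⌊200/87⌋=2 ⌊240/87⌋=2 ⌊280/87⌋=3 ⌊320/87⌋=3 ⌊360/87⌋=4
  n=10…11: ⌊400/87⌋=4 ⌊440/87⌋=5
s_n = t_(n+1) − t_n for n = 0 … 10 gives
prefix = 00101010101
slide a length-6 window over [0..5] … [5..10] (6 windows); first occurrence of each distinct factor:
  [  0..  5] 001010
  [  1..  6] 010101
  [  2..  7] 101010
  (the other 3 windows repeat one of these)
distinct factors: {001010, 010101, 101010}
count = 3  (Sturmian bound for length 6 is 7)


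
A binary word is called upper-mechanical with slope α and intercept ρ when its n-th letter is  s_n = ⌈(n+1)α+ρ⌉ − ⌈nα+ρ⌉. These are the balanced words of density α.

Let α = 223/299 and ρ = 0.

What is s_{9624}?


(n+1)α + ρ = (9625·223) / 299 = 2146375/299
nα + ρ     = (9624·223) / 299 = 2146152/299
⌈2146375/299⌉ = 7179,  ⌈2146152/299⌉ = 7178
s_{9624} = 7179 − 7178 = 1

1


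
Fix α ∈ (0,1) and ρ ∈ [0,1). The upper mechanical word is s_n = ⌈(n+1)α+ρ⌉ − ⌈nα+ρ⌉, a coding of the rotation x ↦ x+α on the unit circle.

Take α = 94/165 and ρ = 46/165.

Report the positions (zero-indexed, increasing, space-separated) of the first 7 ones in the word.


1 3 4 6 8 10 11

n=0: ⌈140/165⌉−⌈46/165⌉ = 1−1 = 0
n=1: ⌈234/165⌉−⌈140/165⌉ = 2−1 = 1  ← one
n=2: ⌈328/165⌉−⌈234/165⌉ = 2−2 = 0
n=3: ⌈422/165⌉−⌈328/165⌉ = 3−2 = 1  ← one
n=4: ⌈516/165⌉−⌈422/165⌉ = 4−3 = 1  ← one
n=5: ⌈610/165⌉−⌈516/165⌉ = 4−4 = 0
n=6: ⌈704/165⌉−⌈610/165⌉ = 5−4 = 1  ← one
n=7: ⌈798/165⌉−⌈704/165⌉ = 5−5 = 0
n=8: ⌈892/165⌉−⌈798/165⌉ = 6−5 = 1  ← one
n=9: ⌈986/165⌉−⌈892/165⌉ = 6−6 = 0
n=10: ⌈1080/165⌉−⌈986/165⌉ = 7−6 = 1  ← one
n=11: ⌈1174/165⌉−⌈1080/165⌉ = 8−7 = 1  ← one
positions of the first 7 ones: 1 3 4 6 8 10 11


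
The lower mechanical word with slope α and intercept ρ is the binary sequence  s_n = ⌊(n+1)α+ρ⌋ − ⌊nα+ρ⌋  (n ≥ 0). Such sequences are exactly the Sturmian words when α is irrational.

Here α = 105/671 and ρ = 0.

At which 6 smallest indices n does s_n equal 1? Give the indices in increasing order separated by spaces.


6 12 19 25 31 38

n=0: ⌊105/671⌋−⌊0/671⌋ = 0−0 = 0
n=1: ⌊210/671⌋−⌊105/671⌋ = 0−0 = 0
n=2: ⌊315/671⌋−⌊210/671⌋ = 0−0 = 0
n=3: ⌊420/671⌋−⌊315/671⌋ = 0−0 = 0
n=4: ⌊525/671⌋−⌊420/671⌋ = 0−0 = 0
n=5: ⌊630/671⌋−⌊525/671⌋ = 0−0 = 0
n=6: ⌊735/671⌋−⌊630/671⌋ = 1−0 = 1  ← one
n=7: ⌊840/671⌋−⌊735/671⌋ = 1−1 = 0
n=8: ⌊945/671⌋−⌊840/671⌋ = 1−1 = 0
n=9: ⌊1050/671⌋−⌊945/671⌋ = 1−1 = 0
n=10: ⌊1155/671⌋−⌊1050/671⌋ = 1−1 = 0
n=11: ⌊1260/671⌋−⌊1155/671⌋ = 1−1 = 0
n=12: ⌊1365/671⌋−⌊1260/671⌋ = 2−1 = 1  ← one
n=13: ⌊1470/671⌋−⌊1365/671⌋ = 2−2 = 0
n=14: ⌊1575/671⌋−⌊1470/671⌋ = 2−2 = 0
n=15: ⌊1680/671⌋−⌊1575/671⌋ = 2−2 = 0
n=16: ⌊1785/671⌋−⌊1680/671⌋ = 2−2 = 0
n=17: ⌊1890/671⌋−⌊1785/671⌋ = 2−2 = 0
n=18: ⌊1995/671⌋−⌊1890/671⌋ = 2−2 = 0
n=19: ⌊2100/671⌋−⌊1995/671⌋ = 3−2 = 1  ← one
n=20: ⌊2205/671⌋−⌊2100/671⌋ = 3−3 = 0
n=21: ⌊2310/671⌋−⌊2205/671⌋ = 3−3 = 0
n=22: ⌊2415/671⌋−⌊2310/671⌋ = 3−3 = 0
n=23: ⌊2520/671⌋−⌊2415/671⌋ = 3−3 = 0
n=24: ⌊2625/671⌋−⌊2520/671⌋ = 3−3 = 0
n=25: ⌊2730/671⌋−⌊2625/671⌋ = 4−3 = 1  ← one
n=26: ⌊2835/671⌋−⌊2730/671⌋ = 4−4 = 0
n=27: ⌊2940/671⌋−⌊2835/671⌋ = 4−4 = 0
n=28: ⌊3045/671⌋−⌊2940/671⌋ = 4−4 = 0
n=29: ⌊3150/671⌋−⌊3045/671⌋ = 4−4 = 0
n=30: ⌊3255/671⌋−⌊3150/671⌋ = 4−4 = 0
n=31: ⌊3360/671⌋−⌊3255/671⌋ = 5−4 = 1  ← one
n=32: ⌊3465/671⌋−⌊3360/671⌋ = 5−5 = 0
n=33: ⌊3570/671⌋−⌊3465/671⌋ = 5−5 = 0
n=34: ⌊3675/671⌋−⌊3570/671⌋ = 5−5 = 0
n=35: ⌊3780/671⌋−⌊3675/671⌋ = 5−5 = 0
n=36: ⌊3885/671⌋−⌊3780/671⌋ = 5−5 = 0
n=37: ⌊3990/671⌋−⌊3885/671⌋ = 5−5 = 0
n=38: ⌊4095/671⌋−⌊3990/671⌋ = 6−5 = 1  ← one
positions of the first 6 ones: 6 12 19 25 31 38


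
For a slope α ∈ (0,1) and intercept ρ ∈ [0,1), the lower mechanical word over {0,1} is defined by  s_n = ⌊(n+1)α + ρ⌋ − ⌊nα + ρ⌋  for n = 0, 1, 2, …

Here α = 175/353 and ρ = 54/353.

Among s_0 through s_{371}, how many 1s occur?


#1s = Σ_{n=0}^{371} s_n = Σ_{n=0}^{371} (⌊(n+1)α+ρ⌋ − ⌊nα+ρ⌋)
the sum telescopes: every ⌊nα+ρ⌋ with 0 < n < 372 appears once with + and once with −, leaving ⌊372α+ρ⌋ − ⌊0·α+ρ⌋
372α + ρ = (372·175 + 54) / 353 = 65154/353
ρ = 54/353
⌊65154/353⌋ = 184,  ⌊54/353⌋ = 0
#1s = 184 − 0 = 184

184


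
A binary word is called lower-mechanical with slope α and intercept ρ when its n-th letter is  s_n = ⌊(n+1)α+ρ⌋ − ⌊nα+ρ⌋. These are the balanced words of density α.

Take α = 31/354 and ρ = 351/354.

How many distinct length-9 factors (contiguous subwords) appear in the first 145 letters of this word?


t_n = ⌊(n·31+351)/354⌋ for n = 0 … 145:
  n=0…9: ⌊351/354⌋=0 ⌊382/354⌋=1 ⌊413/354⌋=1 ⌊444/354⌋=1 ⌊475/354⌋=1 ⌊506/354⌋=1 ⌊537/354⌋=1 ⌊568/354⌋=1 ⌊599/354⌋=1 ⌊630/354⌋=1
  n=10…19: ⌊661/354⌋=1 ⌊692/354⌋=1 ⌊723/354⌋=2 ⌊754/354⌋=2 ⌊785/354⌋=2 ⌊816/354⌋=2 ⌊847/354⌋=2 ⌊878/354⌋=2 ⌊909/354⌋=2 ⌊940/354⌋=2
  n=20…29: ⌊971/354⌋=2 ⌊1002/354⌋=2 ⌊1033/354⌋=2 ⌊1064/354⌋=3 ⌊1095/354⌋=3 ⌊1126/354⌋=3 ⌊1157/354⌋=3 ⌊1188/354⌋=3 ⌊1219/354⌋=3 ⌊1250/354⌋=3
  n=30…39: ⌊1281/354⌋=3 ⌊1312/354⌋=3 ⌊1343/354⌋=3 ⌊1374/354⌋=3 ⌊1405/354⌋=3 ⌊1436/354⌋=4 ⌊1467/354⌋=4 ⌊1498/354⌋=4 ⌊1529/354⌋=4 ⌊1560/354⌋=4
  n=40…49: ⌊1591/354⌋=4 ⌊1622/354⌋=4 ⌊1653/354⌋=4 ⌊1684/354⌋=4 ⌊1715/354⌋=4 ⌊1746/354⌋=4 ⌊1777/354⌋=5 ⌊1808/354⌋=5 ⌊1839/354⌋=5 ⌊1870/354⌋=5
  n=50…59: ⌊1901/354⌋=5 ⌊1932/354⌋=5 ⌊1963/354⌋=5 ⌊1994/354⌋=5 ⌊2025/354⌋=5 ⌊2056/354⌋=5 ⌊2087/354⌋=5 ⌊2118/354⌋=5 ⌊2149/354⌋=6 ⌊2180/354⌋=6
  n=60…69: ⌊2211/354⌋=6 ⌊2242/354⌋=6 ⌊2273/354⌋=6 ⌊2304/354⌋=6 ⌊2335/354⌋=6 ⌊2366/354⌋=6 ⌊2397/354⌋=6 ⌊2428/354⌋=6 ⌊2459/354⌋=6 ⌊2490/354⌋=7
  n=70…79: ⌊2521/354⌋=7 ⌊2552/354⌋=7 ⌊2583/354⌋=7 ⌊2614/354⌋=7 ⌊2645/354⌋=7 ⌊2676/354⌋=7 ⌊2707/354⌋=7 ⌊2738/354⌋=7 ⌊2769/354⌋=7 ⌊2800/354⌋=7
  n=80…89: ⌊2831/354⌋=7 ⌊2862/354⌋=8 ⌊2893/354⌋=8 ⌊2924/354⌋=8 ⌊2955/354⌋=8 ⌊2986/354⌋=8 ⌊3017/354⌋=8 ⌊3048/354⌋=8 ⌊3079/354⌋=8 ⌊3110/354⌋=8
  n=90…99: ⌊3141/354⌋=8 ⌊3172/354⌋=8 ⌊3203/354⌋=9 ⌊3234/354⌋=9 ⌊3265/354⌋=9 ⌊3296/354⌋=9 ⌊3327/354⌋=9 ⌊3358/354⌋=9 ⌊3389/354⌋=9 ⌊3420/354⌋=9
  n=100…109: ⌊3451/354⌋=9 ⌊3482/354⌋=9 ⌊3513/354⌋=9 ⌊3544/354⌋=10 ⌊3575/354⌋=10 ⌊3606/354⌋=10 ⌊3637/354⌋=10 ⌊3668/354⌋=10 ⌊3699/354⌋=10 ⌊3730/354⌋=10
  n=110…119: ⌊3761/354⌋=10 ⌊3792/354⌋=10 ⌊3823/354⌋=10 ⌊3854/354⌋=10 ⌊3885/354⌋=10 ⌊3916/354⌋=11 ⌊3947/354⌋=11 ⌊3978/354⌋=11 ⌊4009/354⌋=11 ⌊4040/354⌋=11
  n=120…129: ⌊4071/354⌋=11 ⌊4102/354⌋=11 ⌊4133/354⌋=11 ⌊4164/354⌋=11 ⌊4195/354⌋=11 ⌊4226/354⌋=11 ⌊4257/354⌋=12 ⌊4288/354⌋=12 ⌊4319/354⌋=12 ⌊4350/354⌋=12
  n=130…139: ⌊4381/354⌋=12 ⌊4412/354⌋=12 ⌊4443/354⌋=12 ⌊4474/354⌋=12 ⌊4505/354⌋=12 ⌊4536/354⌋=12 ⌊4567/354⌋=12 ⌊4598/354⌋=12 ⌊4629/354⌋=13 ⌊4660/354⌋=13
  n=140…145: ⌊4691/354⌋=13 ⌊4722/354⌋=13 ⌊4753/354⌋=13 ⌊4784/354⌋=13 ⌊4815/354⌋=13 ⌊4846/354⌋=13
s_n = t_(n+1) − t_n for n = 0 … 144 gives
prefix = 1000000000010000000000100000000000100000000001000000000001000000000010000000000010000000000100000000001000000000001000000000010000000000010000000
slide a length-9 window over [0..8] … [136..144] (137 windows); first occurrence of each distinct factor:
  [  0..  8] 100000000
  [  1..  9] 000000000
  [  3.. 11] 000000001
  [  4.. 12] 000000010
  [  5.. 13] 000000100
  [  6.. 14] 000001000
  [  7.. 15] 000010000
  [  8.. 16] 000100000
  [  9.. 17] 001000000
  [ 10.. 18] 010000000
  (the other 127 windows repeat one of these)
distinct factors: {000000000, 000000001, 000000010, 000000100, 000001000, 000010000, 000100000, 001000000, 010000000, 100000000}
count = 10  (Sturmian bound for length 9 is 10)

10


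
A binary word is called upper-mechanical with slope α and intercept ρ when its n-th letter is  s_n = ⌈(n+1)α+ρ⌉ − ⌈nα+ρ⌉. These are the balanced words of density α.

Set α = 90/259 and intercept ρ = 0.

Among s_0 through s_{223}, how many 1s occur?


#1s = Σ_{n=0}^{223} s_n = Σ_{n=0}^{223} (⌈(n+1)α+ρ⌉ − ⌈nα+ρ⌉)
the sum telescopes: every ⌈nα+ρ⌉ with 0 < n < 224 appears once with + and once with −, leaving ⌈224α+ρ⌉ − ⌈0·α+ρ⌉
224α + ρ = (224·90) / 259 = 20160/259
ρ = 0/259
⌈20160/259⌉ = 78,  ⌈0/259⌉ = 0
#1s = 78 − 0 = 78

78


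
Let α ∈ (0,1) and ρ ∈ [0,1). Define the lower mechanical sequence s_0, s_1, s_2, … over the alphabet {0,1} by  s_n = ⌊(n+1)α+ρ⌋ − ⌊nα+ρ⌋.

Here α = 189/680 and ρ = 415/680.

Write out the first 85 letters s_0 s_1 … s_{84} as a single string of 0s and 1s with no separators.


n=0: ⌊(1·189+415)/680⌋ − ⌊(0·189+415)/680⌋ = ⌊604/680⌋ − ⌊415/680⌋ = 0 − 0 = 0
n=1: ⌊(2·189+415)/680⌋ − ⌊(1·189+415)/680⌋ = ⌊793/680⌋ − ⌊604/680⌋ = 1 − 0 = 1
n=2: ⌊(3·189+415)/680⌋ − ⌊(2·189+415)/680⌋ = ⌊982/680⌋ − ⌊793/680⌋ = 1 − 1 = 0
n=3: ⌊(4·189+415)/680⌋ − ⌊(3·189+415)/680⌋ = ⌊1171/680⌋ − ⌊982/680⌋ = 1 − 1 = 0
n=4: ⌊(5·189+415)/680⌋ − ⌊(4·189+415)/680⌋ = ⌊1360/680⌋ − ⌊1171/680⌋ = 2 − 1 = 1
n=5: ⌊(6·189+415)/680⌋ − ⌊(5·189+415)/680⌋ = ⌊1549/680⌋ − ⌊1360/680⌋ = 2 − 2 = 0
n=6: ⌊(7·189+415)/680⌋ − ⌊(6·189+415)/680⌋ = ⌊1738/680⌋ − ⌊1549/680⌋ = 2 − 2 = 0
n=7: ⌊(8·189+415)/680⌋ − ⌊(7·189+415)/680⌋ = ⌊1927/680⌋ − ⌊1738/680⌋ = 2 − 2 = 0
n=8: ⌊(9·189+415)/680⌋ − ⌊(8·189+415)/680⌋ = ⌊2116/680⌋ − ⌊1927/680⌋ = 3 − 2 = 1
n=9: ⌊(10·189+415)/680⌋ − ⌊(9·189+415)/680⌋ = ⌊2305/680⌋ − ⌊2116/680⌋ = 3 − 3 = 0
n=10: ⌊(11·189+415)/680⌋ − ⌊(10·189+415)/680⌋ = ⌊2494/680⌋ − ⌊2305/680⌋ = 3 − 3 = 0
n=11: ⌊(12·189+415)/680⌋ − ⌊(11·189+415)/680⌋ = ⌊2683/680⌋ − ⌊2494/680⌋ = 3 − 3 = 0
n=12: ⌊(13·189+415)/680⌋ − ⌊(12·189+415)/680⌋ = ⌊2872/680⌋ − ⌊2683/680⌋ = 4 − 3 = 1
n=13: ⌊(14·189+415)/680⌋ − ⌊(13·189+415)/680⌋ = ⌊3061/680⌋ − ⌊2872/680⌋ = 4 − 4 = 0
n=14: ⌊(15·189+415)/680⌋ − ⌊(14·189+415)/680⌋ = ⌊3250/680⌋ − ⌊3061/680⌋ = 4 − 4 = 0
n=15: ⌊(16·189+415)/680⌋ − ⌊(15·189+415)/680⌋ = ⌊3439/680⌋ − ⌊3250/680⌋ = 5 − 4 = 1
n=16: ⌊(17·189+415)/680⌋ − ⌊(16·189+415)/680⌋ = ⌊3628/680⌋ − ⌊3439/680⌋ = 5 − 5 = 0
n=17: ⌊(18·189+415)/680⌋ − ⌊(17·189+415)/680⌋ = ⌊3817/680⌋ − ⌊3628/680⌋ = 5 − 5 = 0
n=18: ⌊(19·189+415)/680⌋ − ⌊(18·189+415)/680⌋ = ⌊4006/680⌋ − ⌊3817/680⌋ = 5 − 5 = 0
n=19: ⌊(20·189+415)/680⌋ − ⌊(19·189+415)/680⌋ = ⌊4195/680⌋ − ⌊4006/680⌋ = 6 − 5 = 1
n=20: ⌊(21·189+415)/680⌋ − ⌊(20·189+415)/680⌋ = ⌊4384/680⌋ − ⌊4195/680⌋ = 6 − 6 = 0
n=21: ⌊(22·189+415)/680⌋ − ⌊(21·189+415)/680⌋ = ⌊4573/680⌋ − ⌊4384/680⌋ = 6 − 6 = 0
n=22: ⌊(23·189+415)/680⌋ − ⌊(22·189+415)/680⌋ = ⌊4762/680⌋ − ⌊4573/680⌋ = 7 − 6 = 1
n=23: ⌊(24·189+415)/680⌋ − ⌊(23·189+415)/680⌋ = ⌊4951/680⌋ − ⌊4762/680⌋ = 7 − 7 = 0
n=24: ⌊(25·189+415)/680⌋ − ⌊(24·189+415)/680⌋ = ⌊5140/680⌋ − ⌊4951/680⌋ = 7 − 7 = 0
n=25: ⌊(26·189+415)/680⌋ − ⌊(25·189+415)/680⌋ = ⌊5329/680⌋ − ⌊5140/680⌋ = 7 − 7 = 0
n=26: ⌊(27·189+415)/680⌋ − ⌊(26·189+415)/680⌋ = ⌊5518/680⌋ − ⌊5329/680⌋ = 8 − 7 = 1
n=27: ⌊(28·189+415)/680⌋ − ⌊(27·189+415)/680⌋ = ⌊5707/680⌋ − ⌊5518/680⌋ = 8 − 8 = 0
n=28: ⌊(29·189+415)/680⌋ − ⌊(28·189+415)/680⌋ = ⌊5896/680⌋ − ⌊5707/680⌋ = 8 − 8 = 0
n=29: ⌊(30·189+415)/680⌋ − ⌊(29·189+415)/680⌋ = ⌊6085/680⌋ − ⌊5896/680⌋ = 8 − 8 = 0
n=30: ⌊(31·189+415)/680⌋ − ⌊(30·189+415)/680⌋ = ⌊6274/680⌋ − ⌊6085/680⌋ = 9 − 8 = 1
n=31: ⌊(32·189+415)/680⌋ − ⌊(31·189+415)/680⌋ = ⌊6463/680⌋ − ⌊6274/680⌋ = 9 − 9 = 0
n=32: ⌊(33·189+415)/680⌋ − ⌊(32·189+415)/680⌋ = ⌊6652/680⌋ − ⌊6463/680⌋ = 9 − 9 = 0
n=33: ⌊(34·189+415)/680⌋ − ⌊(33·189+415)/680⌋ = ⌊6841/680⌋ − ⌊6652/680⌋ = 10 − 9 = 1
n=34: ⌊(35·189+415)/680⌋ − ⌊(34·189+415)/680⌋ = ⌊7030/680⌋ − ⌊6841/680⌋ = 10 − 10 = 0
n=35: ⌊(36·189+415)/680⌋ − ⌊(35·189+415)/680⌋ = ⌊7219/680⌋ − ⌊7030/680⌋ = 10 − 10 = 0
n=36: ⌊(37·189+415)/680⌋ − ⌊(36·189+415)/680⌋ = ⌊7408/680⌋ − ⌊7219/680⌋ = 10 − 10 = 0
n=37: ⌊(38·189+415)/680⌋ − ⌊(37·189+415)/680⌋ = ⌊7597/680⌋ − ⌊7408/680⌋ = 11 − 10 = 1
n=38: ⌊(39·189+415)/680⌋ − ⌊(38·189+415)/680⌋ = ⌊7786/680⌋ − ⌊7597/680⌋ = 11 − 11 = 0
n=39: ⌊(40·189+415)/680⌋ − ⌊(39·189+415)/680⌋ = ⌊7975/680⌋ − ⌊7786/680⌋ = 11 − 11 = 0
n=40: ⌊(41·189+415)/680⌋ − ⌊(40·189+415)/680⌋ = ⌊8164/680⌋ − ⌊7975/680⌋ = 12 − 11 = 1
n=41: ⌊(42·189+415)/680⌋ − ⌊(41·189+415)/680⌋ = ⌊8353/680⌋ − ⌊8164/680⌋ = 12 − 12 = 0
n=42: ⌊(43·189+415)/680⌋ − ⌊(42·189+415)/680⌋ = ⌊8542/680⌋ − ⌊8353/680⌋ = 12 − 12 = 0
n=43: ⌊(44·189+415)/680⌋ − ⌊(43·189+415)/680⌋ = ⌊8731/680⌋ − ⌊8542/680⌋ = 12 − 12 = 0
n=44: ⌊(45·189+415)/680⌋ − ⌊(44·189+415)/680⌋ = ⌊8920/680⌋ − ⌊8731/680⌋ = 13 − 12 = 1
n=45: ⌊(46·189+415)/680⌋ − ⌊(45·189+415)/680⌋ = ⌊9109/680⌋ − ⌊8920/680⌋ = 13 − 13 = 0
n=46: ⌊(47·189+415)/680⌋ − ⌊(46·189+415)/680⌋ = ⌊9298/680⌋ − ⌊9109/680⌋ = 13 − 13 = 0
n=47: ⌊(48·189+415)/680⌋ − ⌊(47·189+415)/680⌋ = ⌊9487/680⌋ − ⌊9298/680⌋ = 13 − 13 = 0
n=48: ⌊(49·189+415)/680⌋ − ⌊(48·189+415)/680⌋ = ⌊9676/680⌋ − ⌊9487/680⌋ = 14 − 13 = 1
n=49: ⌊(50·189+415)/680⌋ − ⌊(49·189+415)/680⌋ = ⌊9865/680⌋ − ⌊9676/680⌋ = 14 − 14 = 0
n=50: ⌊(51·189+415)/680⌋ − ⌊(50·189+415)/680⌋ = ⌊10054/680⌋ − ⌊9865/680⌋ = 14 − 14 = 0
n=51: ⌊(52·189+415)/680⌋ − ⌊(51·189+415)/680⌋ = ⌊10243/680⌋ − ⌊10054/680⌋ = 15 − 14 = 1
n=52: ⌊(53·189+415)/680⌋ − ⌊(52·189+415)/680⌋ = ⌊10432/680⌋ − ⌊10243/680⌋ = 15 − 15 = 0
n=53: ⌊(54·189+415)/680⌋ − ⌊(53·189+415)/680⌋ = ⌊10621/680⌋ − ⌊10432/680⌋ = 15 − 15 = 0
n=54: ⌊(55·189+415)/680⌋ − ⌊(54·189+415)/680⌋ = ⌊10810/680⌋ − ⌊10621/680⌋ = 15 − 15 = 0
n=55: ⌊(56·189+415)/680⌋ − ⌊(55·189+415)/680⌋ = ⌊10999/680⌋ − ⌊10810/680⌋ = 16 − 15 = 1
n=56: ⌊(57·189+415)/680⌋ − ⌊(56·189+415)/680⌋ = ⌊11188/680⌋ − ⌊10999/680⌋ = 16 − 16 = 0
n=57: ⌊(58·189+415)/680⌋ − ⌊(57·189+415)/680⌋ = ⌊11377/680⌋ − ⌊11188/680⌋ = 16 − 16 = 0
n=58: ⌊(59·189+415)/680⌋ − ⌊(58·189+415)/680⌋ = ⌊11566/680⌋ − ⌊11377/680⌋ = 17 − 16 = 1
n=59: ⌊(60·189+415)/680⌋ − ⌊(59·189+415)/680⌋ = ⌊11755/680⌋ − ⌊11566/680⌋ = 17 − 17 = 0
n=60: ⌊(61·189+415)/680⌋ − ⌊(60·189+415)/680⌋ = ⌊11944/680⌋ − ⌊11755/680⌋ = 17 − 17 = 0
n=61: ⌊(62·189+415)/680⌋ − ⌊(61·189+415)/680⌋ = ⌊12133/680⌋ − ⌊11944/680⌋ = 17 − 17 = 0
n=62: ⌊(63·189+415)/680⌋ − ⌊(62·189+415)/680⌋ = ⌊12322/680⌋ − ⌊12133/680⌋ = 18 − 17 = 1
n=63: ⌊(64·189+415)/680⌋ − ⌊(63·189+415)/680⌋ = ⌊12511/680⌋ − ⌊12322/680⌋ = 18 − 18 = 0
n=64: ⌊(65·189+415)/680⌋ − ⌊(64·189+415)/680⌋ = ⌊12700/680⌋ − ⌊12511/680⌋ = 18 − 18 = 0
n=65: ⌊(66·189+415)/680⌋ − ⌊(65·189+415)/680⌋ = ⌊12889/680⌋ − ⌊12700/680⌋ = 18 − 18 = 0
n=66: ⌊(67·189+415)/680⌋ − ⌊(66·189+415)/680⌋ = ⌊13078/680⌋ − ⌊12889/680⌋ = 19 − 18 = 1
n=67: ⌊(68·189+415)/680⌋ − ⌊(67·189+415)/680⌋ = ⌊13267/680⌋ − ⌊13078/680⌋ = 19 − 19 = 0
n=68: ⌊(69·189+415)/680⌋ − ⌊(68·189+415)/680⌋ = ⌊13456/680⌋ − ⌊13267/680⌋ = 19 − 19 = 0
n=69: ⌊(70·189+415)/680⌋ − ⌊(69·189+415)/680⌋ = ⌊13645/680⌋ − ⌊13456/680⌋ = 20 − 19 = 1
n=70: ⌊(71·189+415)/680⌋ − ⌊(70·189+415)/680⌋ = ⌊13834/680⌋ − ⌊13645/680⌋ = 20 − 20 = 0
n=71: ⌊(72·189+415)/680⌋ − ⌊(71·189+415)/680⌋ = ⌊14023/680⌋ − ⌊13834/680⌋ = 20 − 20 = 0
n=72: ⌊(73·189+415)/680⌋ − ⌊(72·189+415)/680⌋ = ⌊14212/680⌋ − ⌊14023/680⌋ = 20 − 20 = 0
n=73: ⌊(74·189+415)/680⌋ − ⌊(73·189+415)/680⌋ = ⌊14401/680⌋ − ⌊14212/680⌋ = 21 − 20 = 1
n=74: ⌊(75·189+415)/680⌋ − ⌊(74·189+415)/680⌋ = ⌊14590/680⌋ − ⌊14401/680⌋ = 21 − 21 = 0
n=75: ⌊(76·189+415)/680⌋ − ⌊(75·189+415)/680⌋ = ⌊14779/680⌋ − ⌊14590/680⌋ = 21 − 21 = 0
n=76: ⌊(77·189+415)/680⌋ − ⌊(76·189+415)/680⌋ = ⌊14968/680⌋ − ⌊14779/680⌋ = 22 − 21 = 1
n=77: ⌊(78·189+415)/680⌋ − ⌊(77·189+415)/680⌋ = ⌊15157/680⌋ − ⌊14968/680⌋ = 22 − 22 = 0
n=78: ⌊(79·189+415)/680⌋ − ⌊(78·189+415)/680⌋ = ⌊15346/680⌋ − ⌊15157/680⌋ = 22 − 22 = 0
n=79: ⌊(80·189+415)/680⌋ − ⌊(79·189+415)/680⌋ = ⌊15535/680⌋ − ⌊15346/680⌋ = 22 − 22 = 0
n=80: ⌊(81·189+415)/680⌋ − ⌊(80·189+415)/680⌋ = ⌊15724/680⌋ − ⌊15535/680⌋ = 23 − 22 = 1
n=81: ⌊(82·189+415)/680⌋ − ⌊(81·189+415)/680⌋ = ⌊15913/680⌋ − ⌊15724/680⌋ = 23 − 23 = 0
n=82: ⌊(83·189+415)/680⌋ − ⌊(82·189+415)/680⌋ = ⌊16102/680⌋ − ⌊15913/680⌋ = 23 − 23 = 0
n=83: ⌊(84·189+415)/680⌋ − ⌊(83·189+415)/680⌋ = ⌊16291/680⌋ − ⌊16102/680⌋ = 23 − 23 = 0
n=84: ⌊(85·189+415)/680⌋ − ⌊(84·189+415)/680⌋ = ⌊16480/680⌋ − ⌊16291/680⌋ = 24 − 23 = 1

0100100010001001000100100010001001000100100010001001000100100010001001000100100010001


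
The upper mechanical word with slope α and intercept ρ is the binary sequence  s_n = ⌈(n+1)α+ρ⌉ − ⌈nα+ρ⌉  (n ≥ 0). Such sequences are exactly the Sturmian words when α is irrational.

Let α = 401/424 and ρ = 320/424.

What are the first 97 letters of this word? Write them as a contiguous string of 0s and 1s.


n=0: ⌈(1·401+320)/424⌉ − ⌈(0·401+320)/424⌉ = ⌈721/424⌉ − ⌈320/424⌉ = 2 − 1 = 1
n=1: ⌈(2·401+320)/424⌉ − ⌈(1·401+320)/424⌉ = ⌈1122/424⌉ − ⌈721/424⌉ = 3 − 2 = 1
n=2: ⌈(3·401+320)/424⌉ − ⌈(2·401+320)/424⌉ = ⌈1523/424⌉ − ⌈1122/424⌉ = 4 − 3 = 1
n=3: ⌈(4·401+320)/424⌉ − ⌈(3·401+320)/424⌉ = ⌈1924/424⌉ − ⌈1523/424⌉ = 5 − 4 = 1
n=4: ⌈(5·401+320)/424⌉ − ⌈(4·401+320)/424⌉ = ⌈2325/424⌉ − ⌈1924/424⌉ = 6 − 5 = 1
n=5: ⌈(6·401+320)/424⌉ − ⌈(5·401+320)/424⌉ = ⌈2726/424⌉ − ⌈2325/424⌉ = 7 − 6 = 1
n=6: ⌈(7·401+320)/424⌉ − ⌈(6·401+320)/424⌉ = ⌈3127/424⌉ − ⌈2726/424⌉ = 8 − 7 = 1
n=7: ⌈(8·401+320)/424⌉ − ⌈(7·401+320)/424⌉ = ⌈3528/424⌉ − ⌈3127/424⌉ = 9 − 8 = 1
n=8: ⌈(9·401+320)/424⌉ − ⌈(8·401+320)/424⌉ = ⌈3929/424⌉ − ⌈3528/424⌉ = 10 − 9 = 1
n=9: ⌈(10·401+320)/424⌉ − ⌈(9·401+320)/424⌉ = ⌈4330/424⌉ − ⌈3929/424⌉ = 11 − 10 = 1
n=10: ⌈(11·401+320)/424⌉ − ⌈(10·401+320)/424⌉ = ⌈4731/424⌉ − ⌈4330/424⌉ = 12 − 11 = 1
n=11: ⌈(12·401+320)/424⌉ − ⌈(11·401+320)/424⌉ = ⌈5132/424⌉ − ⌈4731/424⌉ = 13 − 12 = 1
n=12: ⌈(13·401+320)/424⌉ − ⌈(12·401+320)/424⌉ = ⌈5533/424⌉ − ⌈5132/424⌉ = 14 − 13 = 1
n=13: ⌈(14·401+320)/424⌉ − ⌈(13·401+320)/424⌉ = ⌈5934/424⌉ − ⌈5533/424⌉ = 14 − 14 = 0
n=14: ⌈(15·401+320)/424⌉ − ⌈(14·401+320)/424⌉ = ⌈6335/424⌉ − ⌈5934/424⌉ = 15 − 14 = 1
n=15: ⌈(16·401+320)/424⌉ − ⌈(15·401+320)/424⌉ = ⌈6736/424⌉ − ⌈6335/424⌉ = 16 − 15 = 1
n=16: ⌈(17·401+320)/424⌉ − ⌈(16·401+320)/424⌉ = ⌈7137/424⌉ − ⌈6736/424⌉ = 17 − 16 = 1
n=17: ⌈(18·401+320)/424⌉ − ⌈(17·401+320)/424⌉ = ⌈7538/424⌉ − ⌈7137/424⌉ = 18 − 17 = 1
n=18: ⌈(19·401+320)/424⌉ − ⌈(18·401+320)/424⌉ = ⌈7939/424⌉ − ⌈7538/424⌉ = 19 − 18 = 1
n=19: ⌈(20·401+320)/424⌉ − ⌈(19·401+320)/424⌉ = ⌈8340/424⌉ − ⌈7939/424⌉ = 20 − 19 = 1
n=20: ⌈(21·401+320)/424⌉ − ⌈(20·401+320)/424⌉ = ⌈8741/424⌉ − ⌈8340/424⌉ = 21 − 20 = 1
n=21: ⌈(22·401+320)/424⌉ − ⌈(21·401+320)/424⌉ = ⌈9142/424⌉ − ⌈8741/424⌉ = 22 − 21 = 1
n=22: ⌈(23·401+320)/424⌉ − ⌈(22·401+320)/424⌉ = ⌈9543/424⌉ − ⌈9142/424⌉ = 23 − 22 = 1
n=23: ⌈(24·401+320)/424⌉ − ⌈(23·401+320)/424⌉ = ⌈9944/424⌉ − ⌈9543/424⌉ = 24 − 23 = 1
n=24: ⌈(25·401+320)/424⌉ − ⌈(24·401+320)/424⌉ = ⌈10345/424⌉ − ⌈9944/424⌉ = 25 − 24 = 1
n=25: ⌈(26·401+320)/424⌉ − ⌈(25·401+320)/424⌉ = ⌈10746/424⌉ − ⌈10345/424⌉ = 26 − 25 = 1
n=26: ⌈(27·401+320)/424⌉ − ⌈(26·401+320)/424⌉ = ⌈11147/424⌉ − ⌈10746/424⌉ = 27 − 26 = 1
n=27: ⌈(28·401+320)/424⌉ − ⌈(27·401+320)/424⌉ = ⌈11548/424⌉ − ⌈11147/424⌉ = 28 − 27 = 1
n=28: ⌈(29·401+320)/424⌉ − ⌈(28·401+320)/424⌉ = ⌈11949/424⌉ − ⌈11548/424⌉ = 29 − 28 = 1
n=29: ⌈(30·401+320)/424⌉ − ⌈(29·401+320)/424⌉ = ⌈12350/424⌉ − ⌈11949/424⌉ = 30 − 29 = 1
n=30: ⌈(31·401+320)/424⌉ − ⌈(30·401+320)/424⌉ = ⌈12751/424⌉ − ⌈12350/424⌉ = 31 − 30 = 1
n=31: ⌈(32·401+320)/424⌉ − ⌈(31·401+320)/424⌉ = ⌈13152/424⌉ − ⌈12751/424⌉ = 32 − 31 = 1
n=32: ⌈(33·401+320)/424⌉ − ⌈(32·401+320)/424⌉ = ⌈13553/424⌉ − ⌈13152/424⌉ = 32 − 32 = 0
n=33: ⌈(34·401+320)/424⌉ − ⌈(33·401+320)/424⌉ = ⌈13954/424⌉ − ⌈13553/424⌉ = 33 − 32 = 1
n=34: ⌈(35·401+320)/424⌉ − ⌈(34·401+320)/424⌉ = ⌈14355/424⌉ − ⌈13954/424⌉ = 34 − 33 = 1
n=35: ⌈(36·401+320)/424⌉ − ⌈(35·401+320)/424⌉ = ⌈14756/424⌉ − ⌈14355/424⌉ = 35 − 34 = 1
n=36: ⌈(37·401+320)/424⌉ − ⌈(36·401+320)/424⌉ = ⌈15157/424⌉ − ⌈14756/424⌉ = 36 − 35 = 1
n=37: ⌈(38·401+320)/424⌉ − ⌈(37·401+320)/424⌉ = ⌈15558/424⌉ − ⌈15157/424⌉ = 37 − 36 = 1
n=38: ⌈(39·401+320)/424⌉ − ⌈(38·401+320)/424⌉ = ⌈15959/424⌉ − ⌈15558/424⌉ = 38 − 37 = 1
n=39: ⌈(40·401+320)/424⌉ − ⌈(39·401+320)/424⌉ = ⌈16360/424⌉ − ⌈15959/424⌉ = 39 − 38 = 1
n=40: ⌈(41·401+320)/424⌉ − ⌈(40·401+320)/424⌉ = ⌈16761/424⌉ − ⌈16360/424⌉ = 40 − 39 = 1
n=41: ⌈(42·401+320)/424⌉ − ⌈(41·401+320)/424⌉ = ⌈17162/424⌉ − ⌈16761/424⌉ = 41 − 40 = 1
n=42: ⌈(43·401+320)/424⌉ − ⌈(42·401+320)/424⌉ = ⌈17563/424⌉ − ⌈17162/424⌉ = 42 − 41 = 1
n=43: ⌈(44·401+320)/424⌉ − ⌈(43·401+320)/424⌉ = ⌈17964/424⌉ − ⌈17563/424⌉ = 43 − 42 = 1
n=44: ⌈(45·401+320)/424⌉ − ⌈(44·401+320)/424⌉ = ⌈18365/424⌉ − ⌈17964/424⌉ = 44 − 43 = 1
n=45: ⌈(46·401+320)/424⌉ − ⌈(45·401+320)/424⌉ = ⌈18766/424⌉ − ⌈18365/424⌉ = 45 − 44 = 1
n=46: ⌈(47·401+320)/424⌉ − ⌈(46·401+320)/424⌉ = ⌈19167/424⌉ − ⌈18766/424⌉ = 46 − 45 = 1
n=47: ⌈(48·401+320)/424⌉ − ⌈(47·401+320)/424⌉ = ⌈19568/424⌉ − ⌈19167/424⌉ = 47 − 46 = 1
n=48: ⌈(49·401+320)/424⌉ − ⌈(48·401+320)/424⌉ = ⌈19969/424⌉ − ⌈19568/424⌉ = 48 − 47 = 1
n=49: ⌈(50·401+320)/424⌉ − ⌈(49·401+320)/424⌉ = ⌈20370/424⌉ − ⌈19969/424⌉ = 49 − 48 = 1
n=50: ⌈(51·401+320)/424⌉ − ⌈(50·401+320)/424⌉ = ⌈20771/424⌉ − ⌈20370/424⌉ = 49 − 49 = 0
n=51: ⌈(52·401+320)/424⌉ − ⌈(51·401+320)/424⌉ = ⌈21172/424⌉ − ⌈20771/424⌉ = 50 − 49 = 1
n=52: ⌈(53·401+320)/424⌉ − ⌈(52·401+320)/424⌉ = ⌈21573/424⌉ − ⌈21172/424⌉ = 51 − 50 = 1
n=53: ⌈(54·401+320)/424⌉ − ⌈(53·401+320)/424⌉ = ⌈21974/424⌉ − ⌈21573/424⌉ = 52 − 51 = 1
n=54: ⌈(55·401+320)/424⌉ − ⌈(54·401+320)/424⌉ = ⌈22375/424⌉ − ⌈21974/424⌉ = 53 − 52 = 1
n=55: ⌈(56·401+320)/424⌉ − ⌈(55·401+320)/424⌉ = ⌈22776/424⌉ − ⌈22375/424⌉ = 54 − 53 = 1
n=56: ⌈(57·401+320)/424⌉ − ⌈(56·401+320)/424⌉ = ⌈23177/424⌉ − ⌈22776/424⌉ = 55 − 54 = 1
n=57: ⌈(58·401+320)/424⌉ − ⌈(57·401+320)/424⌉ = ⌈23578/424⌉ − ⌈23177/424⌉ = 56 − 55 = 1
n=58: ⌈(59·401+320)/424⌉ − ⌈(58·401+320)/424⌉ = ⌈23979/424⌉ − ⌈23578/424⌉ = 57 − 56 = 1
n=59: ⌈(60·401+320)/424⌉ − ⌈(59·401+320)/424⌉ = ⌈24380/424⌉ − ⌈23979/424⌉ = 58 − 57 = 1
n=60: ⌈(61·401+320)/424⌉ − ⌈(60·401+320)/424⌉ = ⌈24781/424⌉ − ⌈24380/424⌉ = 59 − 58 = 1
n=61: ⌈(62·401+320)/424⌉ − ⌈(61·401+320)/424⌉ = ⌈25182/424⌉ − ⌈24781/424⌉ = 60 − 59 = 1
n=62: ⌈(63·401+320)/424⌉ − ⌈(62·401+320)/424⌉ = ⌈25583/424⌉ − ⌈25182/424⌉ = 61 − 60 = 1
n=63: ⌈(64·401+320)/424⌉ − ⌈(63·401+320)/424⌉ = ⌈25984/424⌉ − ⌈25583/424⌉ = 62 − 61 = 1
n=64: ⌈(65·401+320)/424⌉ − ⌈(64·401+320)/424⌉ = ⌈26385/424⌉ − ⌈25984/424⌉ = 63 − 62 = 1
n=65: ⌈(66·401+320)/424⌉ − ⌈(65·401+320)/424⌉ = ⌈26786/424⌉ − ⌈26385/424⌉ = 64 − 63 = 1
n=66: ⌈(67·401+320)/424⌉ − ⌈(66·401+320)/424⌉ = ⌈27187/424⌉ − ⌈26786/424⌉ = 65 − 64 = 1
n=67: ⌈(68·401+320)/424⌉ − ⌈(67·401+320)/424⌉ = ⌈27588/424⌉ − ⌈27187/424⌉ = 66 − 65 = 1
n=68: ⌈(69·401+320)/424⌉ − ⌈(68·401+320)/424⌉ = ⌈27989/424⌉ − ⌈27588/424⌉ = 67 − 66 = 1
n=69: ⌈(70·401+320)/424⌉ − ⌈(69·401+320)/424⌉ = ⌈28390/424⌉ − ⌈27989/424⌉ = 67 − 67 = 0
n=70: ⌈(71·401+320)/424⌉ − ⌈(70·401+320)/424⌉ = ⌈28791/424⌉ − ⌈28390/424⌉ = 68 − 67 = 1
n=71: ⌈(72·401+320)/424⌉ − ⌈(71·401+320)/424⌉ = ⌈29192/424⌉ − ⌈28791/424⌉ = 69 − 68 = 1
n=72: ⌈(73·401+320)/424⌉ − ⌈(72·401+320)/424⌉ = ⌈29593/424⌉ − ⌈29192/424⌉ = 70 − 69 = 1
n=73: ⌈(74·401+320)/424⌉ − ⌈(73·401+320)/424⌉ = ⌈29994/424⌉ − ⌈29593/424⌉ = 71 − 70 = 1
n=74: ⌈(75·401+320)/424⌉ − ⌈(74·401+320)/424⌉ = ⌈30395/424⌉ − ⌈29994/424⌉ = 72 − 71 = 1
n=75: ⌈(76·401+320)/424⌉ − ⌈(75·401+320)/424⌉ = ⌈30796/424⌉ − ⌈30395/424⌉ = 73 − 72 = 1
n=76: ⌈(77·401+320)/424⌉ − ⌈(76·401+320)/424⌉ = ⌈31197/424⌉ − ⌈30796/424⌉ = 74 − 73 = 1
n=77: ⌈(78·401+320)/424⌉ − ⌈(77·401+320)/424⌉ = ⌈31598/424⌉ − ⌈31197/424⌉ = 75 − 74 = 1
n=78: ⌈(79·401+320)/424⌉ − ⌈(78·401+320)/424⌉ = ⌈31999/424⌉ − ⌈31598/424⌉ = 76 − 75 = 1
n=79: ⌈(80·401+320)/424⌉ − ⌈(79·401+320)/424⌉ = ⌈32400/424⌉ − ⌈31999/424⌉ = 77 − 76 = 1
n=80: ⌈(81·401+320)/424⌉ − ⌈(80·401+320)/424⌉ = ⌈32801/424⌉ − ⌈32400/424⌉ = 78 − 77 = 1
n=81: ⌈(82·401+320)/424⌉ − ⌈(81·401+320)/424⌉ = ⌈33202/424⌉ − ⌈32801/424⌉ = 79 − 78 = 1
n=82: ⌈(83·401+320)/424⌉ − ⌈(82·401+320)/424⌉ = ⌈33603/424⌉ − ⌈33202/424⌉ = 80 − 79 = 1
n=83: ⌈(84·401+320)/424⌉ − ⌈(83·401+320)/424⌉ = ⌈34004/424⌉ − ⌈33603/424⌉ = 81 − 80 = 1
n=84: ⌈(85·401+320)/424⌉ − ⌈(84·401+320)/424⌉ = ⌈34405/424⌉ − ⌈34004/424⌉ = 82 − 81 = 1
n=85: ⌈(86·401+320)/424⌉ − ⌈(85·401+320)/424⌉ = ⌈34806/424⌉ − ⌈34405/424⌉ = 83 − 82 = 1
n=86: ⌈(87·401+320)/424⌉ − ⌈(86·401+320)/424⌉ = ⌈35207/424⌉ − ⌈34806/424⌉ = 84 − 83 = 1
n=87: ⌈(88·401+320)/424⌉ − ⌈(87·401+320)/424⌉ = ⌈35608/424⌉ − ⌈35207/424⌉ = 84 − 84 = 0
n=88: ⌈(89·401+320)/424⌉ − ⌈(88·401+320)/424⌉ = ⌈36009/424⌉ − ⌈35608/424⌉ = 85 − 84 = 1
n=89: ⌈(90·401+320)/424⌉ − ⌈(89·401+320)/424⌉ = ⌈36410/424⌉ − ⌈36009/424⌉ = 86 − 85 = 1
n=90: ⌈(91·401+320)/424⌉ − ⌈(90·401+320)/424⌉ = ⌈36811/424⌉ − ⌈36410/424⌉ = 87 − 86 = 1
n=91: ⌈(92·401+320)/424⌉ − ⌈(91·401+320)/424⌉ = ⌈37212/424⌉ − ⌈36811/424⌉ = 88 − 87 = 1
n=92: ⌈(93·401+320)/424⌉ − ⌈(92·401+320)/424⌉ = ⌈37613/424⌉ − ⌈37212/424⌉ = 89 − 88 = 1
n=93: ⌈(94·401+320)/424⌉ − ⌈(93·401+320)/424⌉ = ⌈38014/424⌉ − ⌈37613/424⌉ = 90 − 89 = 1
n=94: ⌈(95·401+320)/424⌉ − ⌈(94·401+320)/424⌉ = ⌈38415/424⌉ − ⌈38014/424⌉ = 91 − 90 = 1
n=95: ⌈(96·401+320)/424⌉ − ⌈(95·401+320)/424⌉ = ⌈38816/424⌉ − ⌈38415/424⌉ = 92 − 91 = 1
n=96: ⌈(97·401+320)/424⌉ − ⌈(96·401+320)/424⌉ = ⌈39217/424⌉ − ⌈38816/424⌉ = 93 − 92 = 1

1111111111111011111111111111111101111111111111111101111111111111111110111111111111111110111111111
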